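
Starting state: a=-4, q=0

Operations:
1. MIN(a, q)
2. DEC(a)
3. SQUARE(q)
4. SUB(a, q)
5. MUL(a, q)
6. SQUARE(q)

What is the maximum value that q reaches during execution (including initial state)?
0

Values of q at each step:
Initial: q = 0 ← maximum
After step 1: q = 0
After step 2: q = 0
After step 3: q = 0
After step 4: q = 0
After step 5: q = 0
After step 6: q = 0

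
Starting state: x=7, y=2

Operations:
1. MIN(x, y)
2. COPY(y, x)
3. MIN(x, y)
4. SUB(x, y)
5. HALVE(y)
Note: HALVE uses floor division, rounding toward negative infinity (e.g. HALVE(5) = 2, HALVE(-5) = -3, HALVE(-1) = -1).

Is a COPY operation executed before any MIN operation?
No

First COPY: step 2
First MIN: step 1
Since 2 > 1, MIN comes first.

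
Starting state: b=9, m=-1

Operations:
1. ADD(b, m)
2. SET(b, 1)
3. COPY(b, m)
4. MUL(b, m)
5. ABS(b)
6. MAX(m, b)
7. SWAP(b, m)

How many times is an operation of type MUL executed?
1

Counting MUL operations:
Step 4: MUL(b, m) ← MUL
Total: 1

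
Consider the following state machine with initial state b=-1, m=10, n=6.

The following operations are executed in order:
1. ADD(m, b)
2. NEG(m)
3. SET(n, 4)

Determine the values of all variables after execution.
{b: -1, m: -9, n: 4}

Step-by-step execution:
Initial: b=-1, m=10, n=6
After step 1 (ADD(m, b)): b=-1, m=9, n=6
After step 2 (NEG(m)): b=-1, m=-9, n=6
After step 3 (SET(n, 4)): b=-1, m=-9, n=4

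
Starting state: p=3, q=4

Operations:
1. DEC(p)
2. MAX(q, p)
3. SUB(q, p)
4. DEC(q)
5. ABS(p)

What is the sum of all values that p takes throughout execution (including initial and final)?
13

Values of p at each step:
Initial: p = 3
After step 1: p = 2
After step 2: p = 2
After step 3: p = 2
After step 4: p = 2
After step 5: p = 2
Sum = 3 + 2 + 2 + 2 + 2 + 2 = 13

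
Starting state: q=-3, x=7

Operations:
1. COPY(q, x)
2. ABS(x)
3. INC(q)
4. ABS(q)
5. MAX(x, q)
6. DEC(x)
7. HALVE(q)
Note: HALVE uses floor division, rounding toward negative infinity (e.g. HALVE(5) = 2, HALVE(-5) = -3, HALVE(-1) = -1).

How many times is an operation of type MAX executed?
1

Counting MAX operations:
Step 5: MAX(x, q) ← MAX
Total: 1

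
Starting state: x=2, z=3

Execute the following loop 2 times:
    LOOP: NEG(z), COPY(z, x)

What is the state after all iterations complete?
x=2, z=2

Iteration trace:
Start: x=2, z=3
After iteration 1: x=2, z=2
After iteration 2: x=2, z=2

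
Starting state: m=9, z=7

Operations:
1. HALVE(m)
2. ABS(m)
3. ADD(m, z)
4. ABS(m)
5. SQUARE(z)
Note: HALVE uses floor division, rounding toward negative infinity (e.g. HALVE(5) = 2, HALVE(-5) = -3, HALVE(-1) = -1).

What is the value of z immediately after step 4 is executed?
z = 7

Tracing z through execution:
Initial: z = 7
After step 1 (HALVE(m)): z = 7
After step 2 (ABS(m)): z = 7
After step 3 (ADD(m, z)): z = 7
After step 4 (ABS(m)): z = 7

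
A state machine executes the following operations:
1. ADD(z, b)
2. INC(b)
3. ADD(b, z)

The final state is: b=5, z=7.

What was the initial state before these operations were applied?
b=-3, z=10

Working backwards:
Final state: b=5, z=7
Before step 3 (ADD(b, z)): b=-2, z=7
Before step 2 (INC(b)): b=-3, z=7
Before step 1 (ADD(z, b)): b=-3, z=10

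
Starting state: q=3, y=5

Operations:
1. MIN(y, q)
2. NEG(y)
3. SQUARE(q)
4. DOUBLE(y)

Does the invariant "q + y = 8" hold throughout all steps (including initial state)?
No, violated after step 1

The invariant is violated after step 1.

State at each step:
Initial: q=3, y=5
After step 1: q=3, y=3
After step 2: q=3, y=-3
After step 3: q=9, y=-3
After step 4: q=9, y=-6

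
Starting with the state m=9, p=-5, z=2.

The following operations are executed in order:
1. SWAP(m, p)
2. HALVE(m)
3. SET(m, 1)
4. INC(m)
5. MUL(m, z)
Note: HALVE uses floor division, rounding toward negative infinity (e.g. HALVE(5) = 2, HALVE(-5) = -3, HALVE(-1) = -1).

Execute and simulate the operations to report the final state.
{m: 4, p: 9, z: 2}

Step-by-step execution:
Initial: m=9, p=-5, z=2
After step 1 (SWAP(m, p)): m=-5, p=9, z=2
After step 2 (HALVE(m)): m=-3, p=9, z=2
After step 3 (SET(m, 1)): m=1, p=9, z=2
After step 4 (INC(m)): m=2, p=9, z=2
After step 5 (MUL(m, z)): m=4, p=9, z=2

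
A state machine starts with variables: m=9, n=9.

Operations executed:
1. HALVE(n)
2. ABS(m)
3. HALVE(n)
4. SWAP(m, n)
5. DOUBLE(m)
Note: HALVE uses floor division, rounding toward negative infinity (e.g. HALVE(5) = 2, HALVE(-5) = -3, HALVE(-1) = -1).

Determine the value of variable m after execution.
m = 4

Tracing execution:
Step 1: HALVE(n) → m = 9
Step 2: ABS(m) → m = 9
Step 3: HALVE(n) → m = 9
Step 4: SWAP(m, n) → m = 2
Step 5: DOUBLE(m) → m = 4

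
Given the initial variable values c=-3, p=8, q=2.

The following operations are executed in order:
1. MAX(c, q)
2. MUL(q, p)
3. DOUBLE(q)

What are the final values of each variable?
{c: 2, p: 8, q: 32}

Step-by-step execution:
Initial: c=-3, p=8, q=2
After step 1 (MAX(c, q)): c=2, p=8, q=2
After step 2 (MUL(q, p)): c=2, p=8, q=16
After step 3 (DOUBLE(q)): c=2, p=8, q=32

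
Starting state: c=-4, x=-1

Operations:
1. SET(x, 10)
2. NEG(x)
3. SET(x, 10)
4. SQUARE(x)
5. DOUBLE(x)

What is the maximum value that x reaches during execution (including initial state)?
200

Values of x at each step:
Initial: x = -1
After step 1: x = 10
After step 2: x = -10
After step 3: x = 10
After step 4: x = 100
After step 5: x = 200 ← maximum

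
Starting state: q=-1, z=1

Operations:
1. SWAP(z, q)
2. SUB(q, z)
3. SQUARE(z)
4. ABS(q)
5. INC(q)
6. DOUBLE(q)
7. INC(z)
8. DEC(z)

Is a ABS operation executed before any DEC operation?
Yes

First ABS: step 4
First DEC: step 8
Since 4 < 8, ABS comes first.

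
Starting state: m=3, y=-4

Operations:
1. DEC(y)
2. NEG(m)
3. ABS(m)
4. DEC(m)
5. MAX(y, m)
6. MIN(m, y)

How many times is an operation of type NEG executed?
1

Counting NEG operations:
Step 2: NEG(m) ← NEG
Total: 1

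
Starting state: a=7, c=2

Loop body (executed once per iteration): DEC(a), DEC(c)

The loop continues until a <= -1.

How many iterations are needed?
8

Tracing iterations:
Initial: a=7, c=2
After iteration 1: a=6, c=1
After iteration 2: a=5, c=0
After iteration 3: a=4, c=-1
After iteration 4: a=3, c=-2
After iteration 5: a=2, c=-3
After iteration 6: a=1, c=-4
After iteration 7: a=0, c=-5
After iteration 8: a=-1, c=-6
a <= -1 now holds, so the loop exits after 8 iterations.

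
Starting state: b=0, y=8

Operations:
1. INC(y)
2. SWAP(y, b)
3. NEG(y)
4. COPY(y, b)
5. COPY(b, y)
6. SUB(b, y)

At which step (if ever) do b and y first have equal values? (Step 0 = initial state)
Step 4

b and y first become equal after step 4.

Comparing values at each step:
Initial: b=0, y=8
After step 1: b=0, y=9
After step 2: b=9, y=0
After step 3: b=9, y=0
After step 4: b=9, y=9 ← equal!
After step 5: b=9, y=9 ← equal!
After step 6: b=0, y=9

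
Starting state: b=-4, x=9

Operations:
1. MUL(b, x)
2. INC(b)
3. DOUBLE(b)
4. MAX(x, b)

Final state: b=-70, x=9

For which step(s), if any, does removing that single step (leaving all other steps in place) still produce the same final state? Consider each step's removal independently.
Step(s) 4

Testing removal of each single step:
Without step 1: final = b=-6, x=9 (different)
Without step 2: final = b=-72, x=9 (different)
Without step 3: final = b=-35, x=9 (different)
Without step 4: final = b=-70, x=9 (same)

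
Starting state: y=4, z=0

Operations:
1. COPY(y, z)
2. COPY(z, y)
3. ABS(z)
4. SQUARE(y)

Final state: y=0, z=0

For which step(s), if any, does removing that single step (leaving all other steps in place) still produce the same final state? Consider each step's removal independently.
Step(s) 2, 3, 4

Testing removal of each single step:
Without step 1: final = y=16, z=4 (different)
Without step 2: final = y=0, z=0 (same)
Without step 3: final = y=0, z=0 (same)
Without step 4: final = y=0, z=0 (same)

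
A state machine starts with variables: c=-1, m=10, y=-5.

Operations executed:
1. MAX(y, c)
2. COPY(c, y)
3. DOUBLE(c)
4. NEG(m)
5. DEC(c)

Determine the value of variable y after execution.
y = -1

Tracing execution:
Step 1: MAX(y, c) → y = -1
Step 2: COPY(c, y) → y = -1
Step 3: DOUBLE(c) → y = -1
Step 4: NEG(m) → y = -1
Step 5: DEC(c) → y = -1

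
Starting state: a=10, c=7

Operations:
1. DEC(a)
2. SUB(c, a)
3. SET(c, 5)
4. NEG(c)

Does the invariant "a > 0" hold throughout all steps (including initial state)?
Yes

The invariant holds at every step.

State at each step:
Initial: a=10, c=7
After step 1: a=9, c=7
After step 2: a=9, c=-2
After step 3: a=9, c=5
After step 4: a=9, c=-5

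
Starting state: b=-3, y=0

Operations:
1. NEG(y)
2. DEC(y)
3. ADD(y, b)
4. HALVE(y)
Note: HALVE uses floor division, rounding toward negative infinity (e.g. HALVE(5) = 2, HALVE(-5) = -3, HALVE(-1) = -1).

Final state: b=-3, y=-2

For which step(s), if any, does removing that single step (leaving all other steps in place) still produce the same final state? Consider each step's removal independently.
Step(s) 1, 2

Testing removal of each single step:
Without step 1: final = b=-3, y=-2 (same)
Without step 2: final = b=-3, y=-2 (same)
Without step 3: final = b=-3, y=-1 (different)
Without step 4: final = b=-3, y=-4 (different)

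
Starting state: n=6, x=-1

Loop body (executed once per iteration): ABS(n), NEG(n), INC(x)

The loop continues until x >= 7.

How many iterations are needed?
8

Tracing iterations:
Initial: n=6, x=-1
After iteration 1: n=-6, x=0
After iteration 2: n=-6, x=1
After iteration 3: n=-6, x=2
After iteration 4: n=-6, x=3
After iteration 5: n=-6, x=4
After iteration 6: n=-6, x=5
After iteration 7: n=-6, x=6
After iteration 8: n=-6, x=7
x >= 7 now holds, so the loop exits after 8 iterations.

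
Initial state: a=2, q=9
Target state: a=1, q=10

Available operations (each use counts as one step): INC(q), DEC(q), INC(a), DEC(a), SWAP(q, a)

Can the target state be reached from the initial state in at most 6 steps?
Yes

Path (2 steps): INC(q) → DEC(a)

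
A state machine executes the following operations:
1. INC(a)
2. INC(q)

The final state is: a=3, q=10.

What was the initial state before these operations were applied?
a=2, q=9

Working backwards:
Final state: a=3, q=10
Before step 2 (INC(q)): a=3, q=9
Before step 1 (INC(a)): a=2, q=9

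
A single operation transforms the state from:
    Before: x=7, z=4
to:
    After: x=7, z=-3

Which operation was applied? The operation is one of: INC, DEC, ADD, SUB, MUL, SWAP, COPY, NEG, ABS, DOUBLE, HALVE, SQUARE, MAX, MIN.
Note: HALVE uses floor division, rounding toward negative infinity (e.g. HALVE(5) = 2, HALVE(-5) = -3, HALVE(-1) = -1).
SUB(z, x)

Analyzing the change:
Before: x=7, z=4
After: x=7, z=-3
Variable z changed from 4 to -3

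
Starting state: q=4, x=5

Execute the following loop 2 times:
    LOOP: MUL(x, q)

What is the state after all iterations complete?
q=4, x=80

Iteration trace:
Start: q=4, x=5
After iteration 1: q=4, x=20
After iteration 2: q=4, x=80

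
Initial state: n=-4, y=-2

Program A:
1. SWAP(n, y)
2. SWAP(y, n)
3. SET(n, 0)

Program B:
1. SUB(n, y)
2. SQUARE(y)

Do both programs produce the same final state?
No

Program A final state: n=0, y=-2
Program B final state: n=-2, y=4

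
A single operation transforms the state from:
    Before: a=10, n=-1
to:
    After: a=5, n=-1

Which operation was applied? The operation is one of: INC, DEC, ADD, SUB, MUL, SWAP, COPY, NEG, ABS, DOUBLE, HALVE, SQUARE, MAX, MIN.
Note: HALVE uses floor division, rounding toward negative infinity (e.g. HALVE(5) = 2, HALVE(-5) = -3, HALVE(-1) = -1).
HALVE(a)

Analyzing the change:
Before: a=10, n=-1
After: a=5, n=-1
Variable a changed from 10 to 5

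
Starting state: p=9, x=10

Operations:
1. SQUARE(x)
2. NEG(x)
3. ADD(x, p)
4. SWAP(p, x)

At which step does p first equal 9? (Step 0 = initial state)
Step 0

Tracing p:
Initial: p = 9 ← first occurrence
After step 1: p = 9
After step 2: p = 9
After step 3: p = 9
After step 4: p = -91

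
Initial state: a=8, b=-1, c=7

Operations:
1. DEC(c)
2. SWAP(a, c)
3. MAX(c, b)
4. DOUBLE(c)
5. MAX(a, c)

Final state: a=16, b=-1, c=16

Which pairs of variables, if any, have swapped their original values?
None

Comparing initial and final values:
a: 8 → 16
c: 7 → 16
b: -1 → -1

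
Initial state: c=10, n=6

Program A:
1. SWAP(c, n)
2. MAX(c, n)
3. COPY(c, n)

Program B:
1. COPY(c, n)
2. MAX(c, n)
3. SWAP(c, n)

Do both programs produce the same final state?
No

Program A final state: c=10, n=10
Program B final state: c=6, n=6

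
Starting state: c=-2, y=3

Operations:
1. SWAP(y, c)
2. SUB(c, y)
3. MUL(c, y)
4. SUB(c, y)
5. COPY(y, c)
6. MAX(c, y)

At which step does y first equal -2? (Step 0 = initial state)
Step 1

Tracing y:
Initial: y = 3
After step 1: y = -2 ← first occurrence
After step 2: y = -2
After step 3: y = -2
After step 4: y = -2
After step 5: y = -8
After step 6: y = -8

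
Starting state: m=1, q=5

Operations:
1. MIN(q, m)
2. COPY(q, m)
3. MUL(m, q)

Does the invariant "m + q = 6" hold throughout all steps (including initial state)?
No, violated after step 1

The invariant is violated after step 1.

State at each step:
Initial: m=1, q=5
After step 1: m=1, q=1
After step 2: m=1, q=1
After step 3: m=1, q=1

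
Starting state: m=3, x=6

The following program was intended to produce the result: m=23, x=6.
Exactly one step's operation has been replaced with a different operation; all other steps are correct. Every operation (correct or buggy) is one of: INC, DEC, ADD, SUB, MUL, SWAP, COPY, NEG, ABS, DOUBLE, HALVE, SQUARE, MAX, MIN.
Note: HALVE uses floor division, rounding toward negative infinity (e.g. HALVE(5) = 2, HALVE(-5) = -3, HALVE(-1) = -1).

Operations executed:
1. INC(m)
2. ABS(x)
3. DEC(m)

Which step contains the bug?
Step 2

Trace with buggy code:
Initial: m=3, x=6
After step 1: m=4, x=6
After step 2: m=4, x=6
After step 3: m=3, x=6
Actual final m=3, x=6 ≠ expected m=23, x=6.
Step 2 is the only position where a single-operation replacement can produce the expected result.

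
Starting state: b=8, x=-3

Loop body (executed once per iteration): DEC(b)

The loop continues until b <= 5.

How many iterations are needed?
3

Tracing iterations:
Initial: b=8, x=-3
After iteration 1: b=7, x=-3
After iteration 2: b=6, x=-3
After iteration 3: b=5, x=-3
b <= 5 now holds, so the loop exits after 3 iterations.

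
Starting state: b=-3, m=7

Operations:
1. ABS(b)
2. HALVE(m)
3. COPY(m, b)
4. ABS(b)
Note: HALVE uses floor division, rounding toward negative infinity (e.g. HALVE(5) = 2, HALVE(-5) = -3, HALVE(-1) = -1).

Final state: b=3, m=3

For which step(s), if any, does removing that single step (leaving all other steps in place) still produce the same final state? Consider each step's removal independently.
Step(s) 2, 3, 4

Testing removal of each single step:
Without step 1: final = b=3, m=-3 (different)
Without step 2: final = b=3, m=3 (same)
Without step 3: final = b=3, m=3 (same)
Without step 4: final = b=3, m=3 (same)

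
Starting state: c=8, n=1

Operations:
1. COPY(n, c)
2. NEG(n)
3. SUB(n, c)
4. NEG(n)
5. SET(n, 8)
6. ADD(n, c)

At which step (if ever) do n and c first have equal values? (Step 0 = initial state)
Step 1

n and c first become equal after step 1.

Comparing values at each step:
Initial: n=1, c=8
After step 1: n=8, c=8 ← equal!
After step 2: n=-8, c=8
After step 3: n=-16, c=8
After step 4: n=16, c=8
After step 5: n=8, c=8 ← equal!
After step 6: n=16, c=8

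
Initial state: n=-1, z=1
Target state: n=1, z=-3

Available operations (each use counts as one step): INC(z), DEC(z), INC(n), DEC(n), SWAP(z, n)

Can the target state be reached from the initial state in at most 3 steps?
Yes

Path (3 steps): DEC(n) → DEC(n) → SWAP(z, n)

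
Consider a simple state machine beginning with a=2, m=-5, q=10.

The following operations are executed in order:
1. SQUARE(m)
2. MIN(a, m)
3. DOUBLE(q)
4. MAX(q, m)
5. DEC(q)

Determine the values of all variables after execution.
{a: 2, m: 25, q: 24}

Step-by-step execution:
Initial: a=2, m=-5, q=10
After step 1 (SQUARE(m)): a=2, m=25, q=10
After step 2 (MIN(a, m)): a=2, m=25, q=10
After step 3 (DOUBLE(q)): a=2, m=25, q=20
After step 4 (MAX(q, m)): a=2, m=25, q=25
After step 5 (DEC(q)): a=2, m=25, q=24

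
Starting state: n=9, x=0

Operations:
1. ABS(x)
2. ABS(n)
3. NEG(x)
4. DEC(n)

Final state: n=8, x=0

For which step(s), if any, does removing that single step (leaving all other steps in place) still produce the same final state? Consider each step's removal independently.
Step(s) 1, 2, 3

Testing removal of each single step:
Without step 1: final = n=8, x=0 (same)
Without step 2: final = n=8, x=0 (same)
Without step 3: final = n=8, x=0 (same)
Without step 4: final = n=9, x=0 (different)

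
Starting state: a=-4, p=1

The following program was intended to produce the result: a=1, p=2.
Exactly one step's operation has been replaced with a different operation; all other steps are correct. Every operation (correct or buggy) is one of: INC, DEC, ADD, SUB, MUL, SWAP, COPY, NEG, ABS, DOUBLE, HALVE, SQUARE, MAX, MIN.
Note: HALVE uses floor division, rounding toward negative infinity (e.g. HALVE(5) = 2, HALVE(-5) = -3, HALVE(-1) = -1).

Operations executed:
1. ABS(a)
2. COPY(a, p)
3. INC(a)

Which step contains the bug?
Step 3

Trace with buggy code:
Initial: a=-4, p=1
After step 1: a=4, p=1
After step 2: a=1, p=1
After step 3: a=2, p=1
Actual final a=2, p=1 ≠ expected a=1, p=2.
Step 3 is the only position where a single-operation replacement can produce the expected result.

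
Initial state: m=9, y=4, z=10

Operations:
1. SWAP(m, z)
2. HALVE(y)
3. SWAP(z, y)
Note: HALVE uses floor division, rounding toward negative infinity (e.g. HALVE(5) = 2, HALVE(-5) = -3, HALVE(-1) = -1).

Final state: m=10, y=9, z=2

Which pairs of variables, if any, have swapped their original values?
None

Comparing initial and final values:
z: 10 → 2
y: 4 → 9
m: 9 → 10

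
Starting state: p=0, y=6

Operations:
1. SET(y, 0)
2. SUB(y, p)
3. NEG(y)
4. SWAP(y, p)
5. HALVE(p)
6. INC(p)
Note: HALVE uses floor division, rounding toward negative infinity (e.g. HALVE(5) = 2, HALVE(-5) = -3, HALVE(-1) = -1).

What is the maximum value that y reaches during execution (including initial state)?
6

Values of y at each step:
Initial: y = 6 ← maximum
After step 1: y = 0
After step 2: y = 0
After step 3: y = 0
After step 4: y = 0
After step 5: y = 0
After step 6: y = 0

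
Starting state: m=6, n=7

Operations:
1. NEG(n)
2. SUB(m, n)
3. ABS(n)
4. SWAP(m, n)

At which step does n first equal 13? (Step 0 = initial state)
Step 4

Tracing n:
Initial: n = 7
After step 1: n = -7
After step 2: n = -7
After step 3: n = 7
After step 4: n = 13 ← first occurrence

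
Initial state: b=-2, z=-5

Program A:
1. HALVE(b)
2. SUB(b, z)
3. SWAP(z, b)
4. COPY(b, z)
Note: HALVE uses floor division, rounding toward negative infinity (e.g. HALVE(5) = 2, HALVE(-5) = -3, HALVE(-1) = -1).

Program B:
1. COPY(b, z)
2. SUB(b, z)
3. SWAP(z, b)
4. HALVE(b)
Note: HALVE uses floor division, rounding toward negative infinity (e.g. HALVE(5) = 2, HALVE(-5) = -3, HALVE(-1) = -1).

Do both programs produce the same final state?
No

Program A final state: b=4, z=4
Program B final state: b=-3, z=0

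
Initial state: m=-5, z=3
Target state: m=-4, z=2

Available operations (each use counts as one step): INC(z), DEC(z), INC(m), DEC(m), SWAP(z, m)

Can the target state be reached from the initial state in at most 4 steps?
Yes

Path (2 steps): DEC(z) → INC(m)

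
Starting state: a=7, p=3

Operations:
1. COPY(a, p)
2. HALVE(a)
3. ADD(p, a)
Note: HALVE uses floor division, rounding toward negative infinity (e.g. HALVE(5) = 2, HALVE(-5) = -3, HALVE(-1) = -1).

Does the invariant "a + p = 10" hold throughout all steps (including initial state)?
No, violated after step 1

The invariant is violated after step 1.

State at each step:
Initial: a=7, p=3
After step 1: a=3, p=3
After step 2: a=1, p=3
After step 3: a=1, p=4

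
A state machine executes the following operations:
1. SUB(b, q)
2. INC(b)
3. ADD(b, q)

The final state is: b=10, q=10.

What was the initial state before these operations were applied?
b=9, q=10

Working backwards:
Final state: b=10, q=10
Before step 3 (ADD(b, q)): b=0, q=10
Before step 2 (INC(b)): b=-1, q=10
Before step 1 (SUB(b, q)): b=9, q=10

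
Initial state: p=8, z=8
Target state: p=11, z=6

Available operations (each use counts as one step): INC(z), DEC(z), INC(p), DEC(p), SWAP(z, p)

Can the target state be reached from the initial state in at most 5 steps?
Yes

Path (5 steps): DEC(z) → DEC(z) → INC(p) → INC(p) → INC(p)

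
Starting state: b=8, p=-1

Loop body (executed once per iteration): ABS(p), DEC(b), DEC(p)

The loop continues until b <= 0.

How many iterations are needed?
8

Tracing iterations:
Initial: b=8, p=-1
After iteration 1: b=7, p=0
After iteration 2: b=6, p=-1
After iteration 3: b=5, p=0
After iteration 4: b=4, p=-1
After iteration 5: b=3, p=0
After iteration 6: b=2, p=-1
After iteration 7: b=1, p=0
After iteration 8: b=0, p=-1
b <= 0 now holds, so the loop exits after 8 iterations.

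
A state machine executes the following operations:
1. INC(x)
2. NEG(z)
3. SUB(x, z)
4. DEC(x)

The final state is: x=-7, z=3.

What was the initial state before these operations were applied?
x=-4, z=-3

Working backwards:
Final state: x=-7, z=3
Before step 4 (DEC(x)): x=-6, z=3
Before step 3 (SUB(x, z)): x=-3, z=3
Before step 2 (NEG(z)): x=-3, z=-3
Before step 1 (INC(x)): x=-4, z=-3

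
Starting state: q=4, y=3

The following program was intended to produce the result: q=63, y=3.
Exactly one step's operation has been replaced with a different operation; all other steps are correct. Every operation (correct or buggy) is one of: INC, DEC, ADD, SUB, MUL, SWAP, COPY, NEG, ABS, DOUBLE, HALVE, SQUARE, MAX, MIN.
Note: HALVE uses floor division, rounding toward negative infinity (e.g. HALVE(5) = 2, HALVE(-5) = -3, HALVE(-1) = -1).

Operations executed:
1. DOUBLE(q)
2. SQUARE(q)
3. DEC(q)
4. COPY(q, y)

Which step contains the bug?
Step 4

Trace with buggy code:
Initial: q=4, y=3
After step 1: q=8, y=3
After step 2: q=64, y=3
After step 3: q=63, y=3
After step 4: q=3, y=3
Actual final q=3, y=3 ≠ expected q=63, y=3.
Step 4 is the only position where a single-operation replacement can produce the expected result.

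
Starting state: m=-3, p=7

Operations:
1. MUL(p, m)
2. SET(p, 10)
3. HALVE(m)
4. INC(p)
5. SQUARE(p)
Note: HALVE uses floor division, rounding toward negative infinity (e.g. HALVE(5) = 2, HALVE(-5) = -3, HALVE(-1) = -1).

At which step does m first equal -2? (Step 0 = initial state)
Step 3

Tracing m:
Initial: m = -3
After step 1: m = -3
After step 2: m = -3
After step 3: m = -2 ← first occurrence
After step 4: m = -2
After step 5: m = -2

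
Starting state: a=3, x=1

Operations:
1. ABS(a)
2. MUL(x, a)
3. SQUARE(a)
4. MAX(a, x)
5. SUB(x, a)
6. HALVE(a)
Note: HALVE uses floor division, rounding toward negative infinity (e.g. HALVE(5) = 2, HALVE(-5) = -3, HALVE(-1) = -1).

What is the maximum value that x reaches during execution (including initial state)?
3

Values of x at each step:
Initial: x = 1
After step 1: x = 1
After step 2: x = 3 ← maximum
After step 3: x = 3
After step 4: x = 3
After step 5: x = -6
After step 6: x = -6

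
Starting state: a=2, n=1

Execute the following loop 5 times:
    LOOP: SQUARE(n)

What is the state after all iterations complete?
a=2, n=1

Iteration trace:
Start: a=2, n=1
After iteration 1: a=2, n=1
After iteration 2: a=2, n=1
After iteration 3: a=2, n=1
After iteration 4: a=2, n=1
After iteration 5: a=2, n=1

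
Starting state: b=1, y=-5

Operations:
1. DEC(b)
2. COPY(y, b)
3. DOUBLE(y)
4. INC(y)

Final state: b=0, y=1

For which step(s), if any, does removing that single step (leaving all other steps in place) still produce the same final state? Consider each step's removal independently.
Step(s) 3

Testing removal of each single step:
Without step 1: final = b=1, y=3 (different)
Without step 2: final = b=0, y=-9 (different)
Without step 3: final = b=0, y=1 (same)
Without step 4: final = b=0, y=0 (different)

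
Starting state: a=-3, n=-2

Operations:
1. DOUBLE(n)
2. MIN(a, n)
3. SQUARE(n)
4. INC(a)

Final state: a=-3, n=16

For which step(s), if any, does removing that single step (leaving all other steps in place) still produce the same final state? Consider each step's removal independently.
None - removing any single step changes the final result

Testing removal of each single step:
Without step 1: final = a=-2, n=4 (different)
Without step 2: final = a=-2, n=16 (different)
Without step 3: final = a=-3, n=-4 (different)
Without step 4: final = a=-4, n=16 (different)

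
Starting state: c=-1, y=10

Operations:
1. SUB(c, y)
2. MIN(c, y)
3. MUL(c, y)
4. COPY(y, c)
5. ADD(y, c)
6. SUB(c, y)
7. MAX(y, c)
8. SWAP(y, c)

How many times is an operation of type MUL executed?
1

Counting MUL operations:
Step 3: MUL(c, y) ← MUL
Total: 1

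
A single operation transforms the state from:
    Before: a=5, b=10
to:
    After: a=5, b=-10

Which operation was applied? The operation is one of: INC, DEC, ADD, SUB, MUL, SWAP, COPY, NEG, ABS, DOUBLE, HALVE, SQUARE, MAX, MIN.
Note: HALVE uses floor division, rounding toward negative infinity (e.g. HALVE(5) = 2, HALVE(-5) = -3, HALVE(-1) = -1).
NEG(b)

Analyzing the change:
Before: a=5, b=10
After: a=5, b=-10
Variable b changed from 10 to -10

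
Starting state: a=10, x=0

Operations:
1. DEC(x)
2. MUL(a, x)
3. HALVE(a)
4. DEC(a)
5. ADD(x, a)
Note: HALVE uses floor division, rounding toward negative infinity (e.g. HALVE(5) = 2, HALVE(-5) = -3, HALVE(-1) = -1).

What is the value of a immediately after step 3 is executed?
a = -5

Tracing a through execution:
Initial: a = 10
After step 1 (DEC(x)): a = 10
After step 2 (MUL(a, x)): a = -10
After step 3 (HALVE(a)): a = -5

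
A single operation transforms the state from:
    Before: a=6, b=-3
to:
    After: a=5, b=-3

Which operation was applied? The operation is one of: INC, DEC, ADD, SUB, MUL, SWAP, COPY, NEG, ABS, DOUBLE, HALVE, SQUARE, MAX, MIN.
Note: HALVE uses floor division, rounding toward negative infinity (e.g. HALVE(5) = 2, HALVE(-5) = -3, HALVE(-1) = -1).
DEC(a)

Analyzing the change:
Before: a=6, b=-3
After: a=5, b=-3
Variable a changed from 6 to 5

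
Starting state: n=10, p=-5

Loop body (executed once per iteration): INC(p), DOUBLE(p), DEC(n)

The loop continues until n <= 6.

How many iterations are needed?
4

Tracing iterations:
Initial: n=10, p=-5
After iteration 1: n=9, p=-8
After iteration 2: n=8, p=-14
After iteration 3: n=7, p=-26
After iteration 4: n=6, p=-50
n <= 6 now holds, so the loop exits after 4 iterations.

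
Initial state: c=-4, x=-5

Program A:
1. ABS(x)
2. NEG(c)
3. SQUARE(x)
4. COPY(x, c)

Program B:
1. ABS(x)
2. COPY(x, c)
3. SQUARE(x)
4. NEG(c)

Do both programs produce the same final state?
No

Program A final state: c=4, x=4
Program B final state: c=4, x=16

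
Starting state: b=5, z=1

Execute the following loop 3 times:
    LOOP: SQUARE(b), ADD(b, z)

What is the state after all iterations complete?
b=458330, z=1

Iteration trace:
Start: b=5, z=1
After iteration 1: b=26, z=1
After iteration 2: b=677, z=1
After iteration 3: b=458330, z=1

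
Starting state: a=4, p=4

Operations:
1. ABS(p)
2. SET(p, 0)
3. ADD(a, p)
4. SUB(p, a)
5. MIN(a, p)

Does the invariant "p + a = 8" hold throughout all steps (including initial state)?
No, violated after step 2

The invariant is violated after step 2.

State at each step:
Initial: a=4, p=4
After step 1: a=4, p=4
After step 2: a=4, p=0
After step 3: a=4, p=0
After step 4: a=4, p=-4
After step 5: a=-4, p=-4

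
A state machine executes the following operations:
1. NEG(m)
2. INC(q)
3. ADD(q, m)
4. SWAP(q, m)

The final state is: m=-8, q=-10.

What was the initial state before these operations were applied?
m=10, q=1

Working backwards:
Final state: m=-8, q=-10
Before step 4 (SWAP(q, m)): m=-10, q=-8
Before step 3 (ADD(q, m)): m=-10, q=2
Before step 2 (INC(q)): m=-10, q=1
Before step 1 (NEG(m)): m=10, q=1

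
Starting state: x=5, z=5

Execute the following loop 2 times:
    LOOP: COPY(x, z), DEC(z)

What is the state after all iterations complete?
x=4, z=3

Iteration trace:
Start: x=5, z=5
After iteration 1: x=5, z=4
After iteration 2: x=4, z=3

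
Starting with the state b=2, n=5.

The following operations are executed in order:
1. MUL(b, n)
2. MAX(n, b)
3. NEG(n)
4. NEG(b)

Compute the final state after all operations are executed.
{b: -10, n: -10}

Step-by-step execution:
Initial: b=2, n=5
After step 1 (MUL(b, n)): b=10, n=5
After step 2 (MAX(n, b)): b=10, n=10
After step 3 (NEG(n)): b=10, n=-10
After step 4 (NEG(b)): b=-10, n=-10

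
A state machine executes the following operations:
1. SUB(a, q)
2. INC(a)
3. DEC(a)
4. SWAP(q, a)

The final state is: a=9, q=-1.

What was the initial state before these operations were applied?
a=8, q=9

Working backwards:
Final state: a=9, q=-1
Before step 4 (SWAP(q, a)): a=-1, q=9
Before step 3 (DEC(a)): a=0, q=9
Before step 2 (INC(a)): a=-1, q=9
Before step 1 (SUB(a, q)): a=8, q=9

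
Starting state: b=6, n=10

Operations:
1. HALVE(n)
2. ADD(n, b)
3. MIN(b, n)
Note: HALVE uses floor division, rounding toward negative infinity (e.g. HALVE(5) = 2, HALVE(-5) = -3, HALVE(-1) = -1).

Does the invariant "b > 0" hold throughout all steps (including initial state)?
Yes

The invariant holds at every step.

State at each step:
Initial: b=6, n=10
After step 1: b=6, n=5
After step 2: b=6, n=11
After step 3: b=6, n=11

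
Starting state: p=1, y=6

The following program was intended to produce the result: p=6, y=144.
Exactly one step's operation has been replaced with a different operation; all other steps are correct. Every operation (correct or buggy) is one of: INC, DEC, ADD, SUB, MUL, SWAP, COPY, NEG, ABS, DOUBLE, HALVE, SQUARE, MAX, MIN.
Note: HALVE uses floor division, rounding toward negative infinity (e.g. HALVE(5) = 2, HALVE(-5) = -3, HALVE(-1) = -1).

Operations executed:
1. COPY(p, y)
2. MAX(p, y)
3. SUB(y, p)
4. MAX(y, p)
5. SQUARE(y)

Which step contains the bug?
Step 3

Trace with buggy code:
Initial: p=1, y=6
After step 1: p=6, y=6
After step 2: p=6, y=6
After step 3: p=6, y=0
After step 4: p=6, y=6
After step 5: p=6, y=36
Actual final p=6, y=36 ≠ expected p=6, y=144.
Step 3 is the only position where a single-operation replacement can produce the expected result.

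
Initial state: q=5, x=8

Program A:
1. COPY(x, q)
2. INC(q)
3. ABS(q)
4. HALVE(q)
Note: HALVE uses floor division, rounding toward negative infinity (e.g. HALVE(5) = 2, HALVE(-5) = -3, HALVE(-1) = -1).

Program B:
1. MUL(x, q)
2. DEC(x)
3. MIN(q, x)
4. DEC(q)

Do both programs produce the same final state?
No

Program A final state: q=3, x=5
Program B final state: q=4, x=39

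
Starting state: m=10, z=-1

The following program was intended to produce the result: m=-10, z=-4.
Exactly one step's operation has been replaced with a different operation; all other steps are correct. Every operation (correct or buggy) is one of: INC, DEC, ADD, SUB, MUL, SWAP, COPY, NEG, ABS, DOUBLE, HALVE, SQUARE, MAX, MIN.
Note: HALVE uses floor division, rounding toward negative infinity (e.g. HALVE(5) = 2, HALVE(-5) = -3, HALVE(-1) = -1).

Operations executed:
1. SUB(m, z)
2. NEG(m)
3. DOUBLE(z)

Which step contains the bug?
Step 1

Trace with buggy code:
Initial: m=10, z=-1
After step 1: m=11, z=-1
After step 2: m=-11, z=-1
After step 3: m=-11, z=-2
Actual final m=-11, z=-2 ≠ expected m=-10, z=-4.
Step 1 is the only position where a single-operation replacement can produce the expected result.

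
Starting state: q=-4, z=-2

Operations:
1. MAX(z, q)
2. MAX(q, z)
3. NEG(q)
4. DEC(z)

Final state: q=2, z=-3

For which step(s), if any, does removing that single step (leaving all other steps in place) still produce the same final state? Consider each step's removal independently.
Step(s) 1

Testing removal of each single step:
Without step 1: final = q=2, z=-3 (same)
Without step 2: final = q=4, z=-3 (different)
Without step 3: final = q=-2, z=-3 (different)
Without step 4: final = q=2, z=-2 (different)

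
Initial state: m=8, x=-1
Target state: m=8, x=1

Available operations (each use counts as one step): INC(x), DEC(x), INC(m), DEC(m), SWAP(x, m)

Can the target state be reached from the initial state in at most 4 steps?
Yes

Path (2 steps): INC(x) → INC(x)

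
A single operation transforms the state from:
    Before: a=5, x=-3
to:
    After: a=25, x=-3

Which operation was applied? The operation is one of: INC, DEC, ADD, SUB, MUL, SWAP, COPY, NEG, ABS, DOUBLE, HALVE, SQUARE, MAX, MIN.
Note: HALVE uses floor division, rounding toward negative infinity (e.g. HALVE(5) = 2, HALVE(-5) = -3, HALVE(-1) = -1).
SQUARE(a)

Analyzing the change:
Before: a=5, x=-3
After: a=25, x=-3
Variable a changed from 5 to 25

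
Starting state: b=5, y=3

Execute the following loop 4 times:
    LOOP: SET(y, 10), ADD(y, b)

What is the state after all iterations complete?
b=5, y=15

Iteration trace:
Start: b=5, y=3
After iteration 1: b=5, y=15
After iteration 2: b=5, y=15
After iteration 3: b=5, y=15
After iteration 4: b=5, y=15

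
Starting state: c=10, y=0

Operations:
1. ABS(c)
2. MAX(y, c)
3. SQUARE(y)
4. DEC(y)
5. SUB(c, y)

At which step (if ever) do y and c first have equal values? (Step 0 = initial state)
Step 2

y and c first become equal after step 2.

Comparing values at each step:
Initial: y=0, c=10
After step 1: y=0, c=10
After step 2: y=10, c=10 ← equal!
After step 3: y=100, c=10
After step 4: y=99, c=10
After step 5: y=99, c=-89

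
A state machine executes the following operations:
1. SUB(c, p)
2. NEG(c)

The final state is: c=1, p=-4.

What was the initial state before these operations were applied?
c=-5, p=-4

Working backwards:
Final state: c=1, p=-4
Before step 2 (NEG(c)): c=-1, p=-4
Before step 1 (SUB(c, p)): c=-5, p=-4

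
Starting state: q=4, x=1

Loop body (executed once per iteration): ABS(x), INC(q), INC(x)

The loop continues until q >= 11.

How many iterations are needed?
7

Tracing iterations:
Initial: q=4, x=1
After iteration 1: q=5, x=2
After iteration 2: q=6, x=3
After iteration 3: q=7, x=4
After iteration 4: q=8, x=5
After iteration 5: q=9, x=6
After iteration 6: q=10, x=7
After iteration 7: q=11, x=8
q >= 11 now holds, so the loop exits after 7 iterations.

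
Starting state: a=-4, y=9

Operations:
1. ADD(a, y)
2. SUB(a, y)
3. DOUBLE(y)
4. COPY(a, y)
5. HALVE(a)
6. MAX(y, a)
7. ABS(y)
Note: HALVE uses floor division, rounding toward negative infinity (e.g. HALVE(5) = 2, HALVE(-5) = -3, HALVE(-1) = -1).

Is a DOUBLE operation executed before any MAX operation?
Yes

First DOUBLE: step 3
First MAX: step 6
Since 3 < 6, DOUBLE comes first.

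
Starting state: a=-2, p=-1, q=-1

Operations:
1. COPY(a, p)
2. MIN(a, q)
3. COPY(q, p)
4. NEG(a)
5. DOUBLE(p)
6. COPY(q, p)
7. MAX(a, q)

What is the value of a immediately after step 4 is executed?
a = 1

Tracing a through execution:
Initial: a = -2
After step 1 (COPY(a, p)): a = -1
After step 2 (MIN(a, q)): a = -1
After step 3 (COPY(q, p)): a = -1
After step 4 (NEG(a)): a = 1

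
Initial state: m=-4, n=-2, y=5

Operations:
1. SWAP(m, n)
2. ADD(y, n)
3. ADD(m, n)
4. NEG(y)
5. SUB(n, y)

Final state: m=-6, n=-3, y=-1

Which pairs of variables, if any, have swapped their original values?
None

Comparing initial and final values:
y: 5 → -1
m: -4 → -6
n: -2 → -3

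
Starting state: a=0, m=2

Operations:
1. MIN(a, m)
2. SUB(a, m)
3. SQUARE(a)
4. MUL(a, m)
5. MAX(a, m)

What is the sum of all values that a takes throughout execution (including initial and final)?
18

Values of a at each step:
Initial: a = 0
After step 1: a = 0
After step 2: a = -2
After step 3: a = 4
After step 4: a = 8
After step 5: a = 8
Sum = 0 + 0 + -2 + 4 + 8 + 8 = 18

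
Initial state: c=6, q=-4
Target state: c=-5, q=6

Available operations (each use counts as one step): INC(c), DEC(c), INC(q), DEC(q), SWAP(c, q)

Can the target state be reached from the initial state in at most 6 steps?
Yes

Path (2 steps): DEC(q) → SWAP(c, q)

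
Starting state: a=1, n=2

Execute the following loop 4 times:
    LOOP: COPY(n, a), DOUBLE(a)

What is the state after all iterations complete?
a=16, n=8

Iteration trace:
Start: a=1, n=2
After iteration 1: a=2, n=1
After iteration 2: a=4, n=2
After iteration 3: a=8, n=4
After iteration 4: a=16, n=8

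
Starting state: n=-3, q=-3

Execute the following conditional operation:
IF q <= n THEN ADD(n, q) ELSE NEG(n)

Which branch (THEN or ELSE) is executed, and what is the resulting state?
Branch: THEN, Final state: n=-6, q=-3

Evaluating condition: q <= n
q = -3, n = -3
Condition is True, so THEN branch executes
After ADD(n, q): n=-6, q=-3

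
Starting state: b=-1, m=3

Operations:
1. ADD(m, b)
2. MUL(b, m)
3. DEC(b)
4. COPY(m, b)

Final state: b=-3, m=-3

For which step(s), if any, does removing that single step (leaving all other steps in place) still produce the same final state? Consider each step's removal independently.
None - removing any single step changes the final result

Testing removal of each single step:
Without step 1: final = b=-4, m=-4 (different)
Without step 2: final = b=-2, m=-2 (different)
Without step 3: final = b=-2, m=-2 (different)
Without step 4: final = b=-3, m=2 (different)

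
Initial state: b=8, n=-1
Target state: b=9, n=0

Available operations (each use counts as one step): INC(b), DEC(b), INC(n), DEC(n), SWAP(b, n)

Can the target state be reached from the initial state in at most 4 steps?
Yes

Path (2 steps): INC(b) → INC(n)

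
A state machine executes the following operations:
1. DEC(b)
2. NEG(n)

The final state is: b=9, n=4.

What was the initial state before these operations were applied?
b=10, n=-4

Working backwards:
Final state: b=9, n=4
Before step 2 (NEG(n)): b=9, n=-4
Before step 1 (DEC(b)): b=10, n=-4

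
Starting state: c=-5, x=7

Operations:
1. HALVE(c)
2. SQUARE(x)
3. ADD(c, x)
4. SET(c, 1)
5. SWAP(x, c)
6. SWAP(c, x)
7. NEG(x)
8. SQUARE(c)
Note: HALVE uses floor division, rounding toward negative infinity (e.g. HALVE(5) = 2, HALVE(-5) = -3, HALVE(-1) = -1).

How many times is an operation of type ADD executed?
1

Counting ADD operations:
Step 3: ADD(c, x) ← ADD
Total: 1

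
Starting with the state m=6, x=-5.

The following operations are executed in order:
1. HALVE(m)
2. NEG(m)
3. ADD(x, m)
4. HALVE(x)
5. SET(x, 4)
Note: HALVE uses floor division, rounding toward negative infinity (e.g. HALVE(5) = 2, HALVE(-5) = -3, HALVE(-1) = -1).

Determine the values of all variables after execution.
{m: -3, x: 4}

Step-by-step execution:
Initial: m=6, x=-5
After step 1 (HALVE(m)): m=3, x=-5
After step 2 (NEG(m)): m=-3, x=-5
After step 3 (ADD(x, m)): m=-3, x=-8
After step 4 (HALVE(x)): m=-3, x=-4
After step 5 (SET(x, 4)): m=-3, x=4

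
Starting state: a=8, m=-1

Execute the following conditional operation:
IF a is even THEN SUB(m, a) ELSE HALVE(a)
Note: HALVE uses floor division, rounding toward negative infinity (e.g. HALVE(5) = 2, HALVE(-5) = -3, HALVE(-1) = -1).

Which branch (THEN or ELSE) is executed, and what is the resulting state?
Branch: THEN, Final state: a=8, m=-9

Evaluating condition: a is even
Condition is True, so THEN branch executes
After SUB(m, a): a=8, m=-9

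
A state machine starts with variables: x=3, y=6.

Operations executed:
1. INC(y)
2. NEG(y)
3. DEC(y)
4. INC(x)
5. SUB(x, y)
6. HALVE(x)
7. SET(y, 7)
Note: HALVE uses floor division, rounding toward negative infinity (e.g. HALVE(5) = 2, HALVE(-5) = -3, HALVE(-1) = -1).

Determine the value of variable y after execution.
y = 7

Tracing execution:
Step 1: INC(y) → y = 7
Step 2: NEG(y) → y = -7
Step 3: DEC(y) → y = -8
Step 4: INC(x) → y = -8
Step 5: SUB(x, y) → y = -8
Step 6: HALVE(x) → y = -8
Step 7: SET(y, 7) → y = 7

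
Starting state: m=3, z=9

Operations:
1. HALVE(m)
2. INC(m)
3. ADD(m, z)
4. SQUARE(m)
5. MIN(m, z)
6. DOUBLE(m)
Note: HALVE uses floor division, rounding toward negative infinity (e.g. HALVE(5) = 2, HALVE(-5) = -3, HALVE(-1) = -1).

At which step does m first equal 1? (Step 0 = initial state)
Step 1

Tracing m:
Initial: m = 3
After step 1: m = 1 ← first occurrence
After step 2: m = 2
After step 3: m = 11
After step 4: m = 121
After step 5: m = 9
After step 6: m = 18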